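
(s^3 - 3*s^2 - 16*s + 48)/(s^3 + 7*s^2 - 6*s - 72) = (s - 4)/(s + 6)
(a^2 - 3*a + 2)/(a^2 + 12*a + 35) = (a^2 - 3*a + 2)/(a^2 + 12*a + 35)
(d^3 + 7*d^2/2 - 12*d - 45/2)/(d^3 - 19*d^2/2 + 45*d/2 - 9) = (2*d^2 + 13*d + 15)/(2*d^2 - 13*d + 6)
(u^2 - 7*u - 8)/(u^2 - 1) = (u - 8)/(u - 1)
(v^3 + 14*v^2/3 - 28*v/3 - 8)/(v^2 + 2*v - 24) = (3*v^2 - 4*v - 4)/(3*(v - 4))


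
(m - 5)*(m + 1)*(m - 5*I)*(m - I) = m^4 - 4*m^3 - 6*I*m^3 - 10*m^2 + 24*I*m^2 + 20*m + 30*I*m + 25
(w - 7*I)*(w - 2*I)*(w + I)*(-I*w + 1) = -I*w^4 - 7*w^3 - 3*I*w^2 - 19*w - 14*I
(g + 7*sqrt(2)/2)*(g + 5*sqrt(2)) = g^2 + 17*sqrt(2)*g/2 + 35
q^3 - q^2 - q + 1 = (q - 1)^2*(q + 1)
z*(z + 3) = z^2 + 3*z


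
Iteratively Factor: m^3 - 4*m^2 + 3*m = (m - 1)*(m^2 - 3*m) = (m - 3)*(m - 1)*(m)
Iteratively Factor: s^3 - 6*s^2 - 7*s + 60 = (s - 4)*(s^2 - 2*s - 15) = (s - 4)*(s + 3)*(s - 5)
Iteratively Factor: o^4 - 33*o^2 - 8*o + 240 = (o - 5)*(o^3 + 5*o^2 - 8*o - 48) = (o - 5)*(o - 3)*(o^2 + 8*o + 16) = (o - 5)*(o - 3)*(o + 4)*(o + 4)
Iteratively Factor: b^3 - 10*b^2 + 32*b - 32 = (b - 4)*(b^2 - 6*b + 8) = (b - 4)*(b - 2)*(b - 4)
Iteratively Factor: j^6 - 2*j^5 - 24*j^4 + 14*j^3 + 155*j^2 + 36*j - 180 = (j + 2)*(j^5 - 4*j^4 - 16*j^3 + 46*j^2 + 63*j - 90) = (j + 2)*(j + 3)*(j^4 - 7*j^3 + 5*j^2 + 31*j - 30) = (j - 5)*(j + 2)*(j + 3)*(j^3 - 2*j^2 - 5*j + 6) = (j - 5)*(j - 1)*(j + 2)*(j + 3)*(j^2 - j - 6) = (j - 5)*(j - 3)*(j - 1)*(j + 2)*(j + 3)*(j + 2)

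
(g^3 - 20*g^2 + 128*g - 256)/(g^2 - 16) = (g^2 - 16*g + 64)/(g + 4)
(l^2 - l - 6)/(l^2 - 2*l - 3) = (l + 2)/(l + 1)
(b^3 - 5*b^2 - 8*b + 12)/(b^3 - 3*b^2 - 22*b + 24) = (b + 2)/(b + 4)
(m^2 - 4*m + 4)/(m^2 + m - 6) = (m - 2)/(m + 3)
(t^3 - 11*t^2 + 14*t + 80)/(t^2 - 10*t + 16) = (t^2 - 3*t - 10)/(t - 2)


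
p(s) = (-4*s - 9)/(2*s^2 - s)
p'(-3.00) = -0.10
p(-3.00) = 0.14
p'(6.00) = 0.11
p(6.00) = -0.50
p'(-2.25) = -0.32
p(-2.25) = 0.00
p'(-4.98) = 0.00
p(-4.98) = 0.20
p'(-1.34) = -1.76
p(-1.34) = -0.74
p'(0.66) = 409.03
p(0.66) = -55.11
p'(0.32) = 251.62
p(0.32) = 89.24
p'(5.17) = 0.17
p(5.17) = -0.61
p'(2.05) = 2.44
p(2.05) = -2.71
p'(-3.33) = -0.06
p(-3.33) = 0.17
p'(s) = (1 - 4*s)*(-4*s - 9)/(2*s^2 - s)^2 - 4/(2*s^2 - s)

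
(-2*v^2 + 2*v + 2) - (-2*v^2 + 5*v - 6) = 8 - 3*v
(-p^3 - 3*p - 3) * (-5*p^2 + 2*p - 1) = 5*p^5 - 2*p^4 + 16*p^3 + 9*p^2 - 3*p + 3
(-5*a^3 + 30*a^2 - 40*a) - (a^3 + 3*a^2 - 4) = -6*a^3 + 27*a^2 - 40*a + 4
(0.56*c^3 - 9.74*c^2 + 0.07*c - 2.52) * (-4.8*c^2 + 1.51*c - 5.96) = -2.688*c^5 + 47.5976*c^4 - 18.381*c^3 + 70.2521*c^2 - 4.2224*c + 15.0192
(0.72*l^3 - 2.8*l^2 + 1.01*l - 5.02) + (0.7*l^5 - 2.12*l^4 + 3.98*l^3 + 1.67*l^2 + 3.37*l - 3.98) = 0.7*l^5 - 2.12*l^4 + 4.7*l^3 - 1.13*l^2 + 4.38*l - 9.0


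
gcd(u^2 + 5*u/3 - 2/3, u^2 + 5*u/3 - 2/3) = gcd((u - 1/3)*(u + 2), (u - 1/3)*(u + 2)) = u^2 + 5*u/3 - 2/3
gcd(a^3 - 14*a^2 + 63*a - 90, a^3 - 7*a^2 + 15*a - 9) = a - 3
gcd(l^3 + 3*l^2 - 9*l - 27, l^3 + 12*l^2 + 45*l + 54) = l^2 + 6*l + 9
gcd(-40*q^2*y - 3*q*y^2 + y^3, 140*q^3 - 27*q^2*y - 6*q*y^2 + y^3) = 5*q + y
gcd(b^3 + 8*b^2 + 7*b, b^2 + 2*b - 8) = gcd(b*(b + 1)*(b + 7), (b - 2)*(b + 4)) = 1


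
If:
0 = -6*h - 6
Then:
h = -1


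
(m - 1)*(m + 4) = m^2 + 3*m - 4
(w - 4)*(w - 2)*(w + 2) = w^3 - 4*w^2 - 4*w + 16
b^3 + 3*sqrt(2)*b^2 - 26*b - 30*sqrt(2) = (b - 3*sqrt(2))*(b + sqrt(2))*(b + 5*sqrt(2))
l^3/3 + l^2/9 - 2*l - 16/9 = (l/3 + 1/3)*(l - 8/3)*(l + 2)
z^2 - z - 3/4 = (z - 3/2)*(z + 1/2)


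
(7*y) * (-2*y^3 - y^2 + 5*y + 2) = -14*y^4 - 7*y^3 + 35*y^2 + 14*y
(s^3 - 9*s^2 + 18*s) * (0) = 0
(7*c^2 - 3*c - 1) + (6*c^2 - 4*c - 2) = 13*c^2 - 7*c - 3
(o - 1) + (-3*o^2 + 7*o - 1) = -3*o^2 + 8*o - 2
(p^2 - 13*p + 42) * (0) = 0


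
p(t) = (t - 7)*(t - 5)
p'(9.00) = 6.00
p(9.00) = 8.00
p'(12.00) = 12.00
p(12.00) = 35.00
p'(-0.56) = -13.12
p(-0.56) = 42.03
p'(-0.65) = -13.30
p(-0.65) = 43.22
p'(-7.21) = -26.42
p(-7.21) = 173.50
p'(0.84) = -10.32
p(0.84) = 25.63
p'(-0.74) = -13.48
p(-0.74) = 44.43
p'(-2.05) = -16.10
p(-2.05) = 63.80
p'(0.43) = -11.14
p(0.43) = 30.02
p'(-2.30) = -16.60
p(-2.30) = 67.89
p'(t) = 2*t - 12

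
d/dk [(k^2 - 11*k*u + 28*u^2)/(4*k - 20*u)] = (k^2 - 10*k*u + 27*u^2)/(4*(k^2 - 10*k*u + 25*u^2))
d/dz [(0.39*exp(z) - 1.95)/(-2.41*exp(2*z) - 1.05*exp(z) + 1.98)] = (0.9399*exp(2*z) - 9.399*exp(z) - 1.2753)*exp(z)/(5.8081*exp(4*z) + 5.061*exp(3*z) - 8.4411*exp(2*z) - 4.158*exp(z) + 3.9204)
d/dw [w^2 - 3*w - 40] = 2*w - 3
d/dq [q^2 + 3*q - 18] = 2*q + 3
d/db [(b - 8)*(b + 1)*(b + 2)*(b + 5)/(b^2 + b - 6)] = (2*b^5 + 3*b^4 - 24*b^3 + 79*b^2 + 724*b + 836)/(b^4 + 2*b^3 - 11*b^2 - 12*b + 36)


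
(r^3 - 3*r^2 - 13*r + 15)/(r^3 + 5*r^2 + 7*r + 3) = (r^2 - 6*r + 5)/(r^2 + 2*r + 1)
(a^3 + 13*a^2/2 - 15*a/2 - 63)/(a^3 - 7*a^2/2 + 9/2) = (2*a^2 + 19*a + 42)/(2*a^2 - a - 3)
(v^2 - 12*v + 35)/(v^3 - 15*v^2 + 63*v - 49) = (v - 5)/(v^2 - 8*v + 7)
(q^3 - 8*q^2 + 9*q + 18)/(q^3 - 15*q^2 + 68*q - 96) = (q^2 - 5*q - 6)/(q^2 - 12*q + 32)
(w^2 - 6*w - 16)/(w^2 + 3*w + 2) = (w - 8)/(w + 1)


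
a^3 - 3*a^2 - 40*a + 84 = (a - 7)*(a - 2)*(a + 6)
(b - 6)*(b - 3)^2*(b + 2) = b^4 - 10*b^3 + 21*b^2 + 36*b - 108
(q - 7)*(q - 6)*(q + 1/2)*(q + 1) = q^4 - 23*q^3/2 + 23*q^2 + 113*q/2 + 21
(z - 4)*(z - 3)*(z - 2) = z^3 - 9*z^2 + 26*z - 24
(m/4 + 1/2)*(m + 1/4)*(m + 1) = m^3/4 + 13*m^2/16 + 11*m/16 + 1/8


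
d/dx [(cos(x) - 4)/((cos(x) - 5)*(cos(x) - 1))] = (cos(x)^2 - 8*cos(x) + 19)*sin(x)/((cos(x) - 5)^2*(cos(x) - 1)^2)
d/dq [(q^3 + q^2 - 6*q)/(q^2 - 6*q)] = q*(q - 12)/(q^2 - 12*q + 36)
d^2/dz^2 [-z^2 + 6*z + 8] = -2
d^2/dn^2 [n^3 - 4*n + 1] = 6*n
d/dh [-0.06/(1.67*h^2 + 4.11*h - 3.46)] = (0.2004*h + 0.2466)/(1.67*h^2 + 4.11*h - 3.46)^2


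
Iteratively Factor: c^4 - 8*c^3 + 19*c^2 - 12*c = (c)*(c^3 - 8*c^2 + 19*c - 12) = c*(c - 1)*(c^2 - 7*c + 12) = c*(c - 4)*(c - 1)*(c - 3)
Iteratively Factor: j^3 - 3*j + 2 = (j + 2)*(j^2 - 2*j + 1) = (j - 1)*(j + 2)*(j - 1)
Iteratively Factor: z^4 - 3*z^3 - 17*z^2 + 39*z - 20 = (z - 1)*(z^3 - 2*z^2 - 19*z + 20) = (z - 1)^2*(z^2 - z - 20) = (z - 5)*(z - 1)^2*(z + 4)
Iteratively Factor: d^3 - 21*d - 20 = (d + 4)*(d^2 - 4*d - 5) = (d + 1)*(d + 4)*(d - 5)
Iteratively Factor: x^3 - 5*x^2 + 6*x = (x)*(x^2 - 5*x + 6) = x*(x - 2)*(x - 3)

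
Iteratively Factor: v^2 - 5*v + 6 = (v - 3)*(v - 2)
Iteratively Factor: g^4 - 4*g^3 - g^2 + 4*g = (g - 4)*(g^3 - g) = (g - 4)*(g - 1)*(g^2 + g) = (g - 4)*(g - 1)*(g + 1)*(g)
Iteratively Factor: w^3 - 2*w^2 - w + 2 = (w - 2)*(w^2 - 1) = (w - 2)*(w + 1)*(w - 1)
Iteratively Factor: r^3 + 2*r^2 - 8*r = (r)*(r^2 + 2*r - 8) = r*(r - 2)*(r + 4)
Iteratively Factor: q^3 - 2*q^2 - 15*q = (q - 5)*(q^2 + 3*q) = q*(q - 5)*(q + 3)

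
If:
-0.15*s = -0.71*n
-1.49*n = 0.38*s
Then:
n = 0.00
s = 0.00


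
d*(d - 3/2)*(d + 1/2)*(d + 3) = d^4 + 2*d^3 - 15*d^2/4 - 9*d/4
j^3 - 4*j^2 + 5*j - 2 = (j - 2)*(j - 1)^2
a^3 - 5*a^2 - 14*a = a*(a - 7)*(a + 2)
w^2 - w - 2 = (w - 2)*(w + 1)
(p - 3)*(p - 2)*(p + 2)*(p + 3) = p^4 - 13*p^2 + 36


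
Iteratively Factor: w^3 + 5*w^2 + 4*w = (w + 4)*(w^2 + w) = w*(w + 4)*(w + 1)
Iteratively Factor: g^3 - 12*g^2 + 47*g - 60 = (g - 4)*(g^2 - 8*g + 15) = (g - 4)*(g - 3)*(g - 5)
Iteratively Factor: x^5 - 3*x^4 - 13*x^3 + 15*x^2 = (x)*(x^4 - 3*x^3 - 13*x^2 + 15*x) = x*(x + 3)*(x^3 - 6*x^2 + 5*x) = x*(x - 1)*(x + 3)*(x^2 - 5*x) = x*(x - 5)*(x - 1)*(x + 3)*(x)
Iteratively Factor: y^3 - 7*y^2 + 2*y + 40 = (y - 5)*(y^2 - 2*y - 8) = (y - 5)*(y - 4)*(y + 2)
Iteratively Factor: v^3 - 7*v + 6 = (v - 1)*(v^2 + v - 6) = (v - 2)*(v - 1)*(v + 3)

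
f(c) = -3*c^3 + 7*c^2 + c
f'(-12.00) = -1463.00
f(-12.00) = 6180.00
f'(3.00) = -38.00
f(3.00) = -15.00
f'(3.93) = -82.98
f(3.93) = -70.05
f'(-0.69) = -12.94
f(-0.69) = 3.63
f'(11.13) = -958.07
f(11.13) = -3257.98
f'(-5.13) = -307.67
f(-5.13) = 584.11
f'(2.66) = -25.44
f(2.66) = -4.27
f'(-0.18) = -1.81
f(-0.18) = 0.06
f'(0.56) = 6.02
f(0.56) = 2.23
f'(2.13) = -10.01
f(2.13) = 4.90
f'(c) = -9*c^2 + 14*c + 1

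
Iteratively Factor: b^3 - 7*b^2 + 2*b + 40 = (b - 5)*(b^2 - 2*b - 8) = (b - 5)*(b + 2)*(b - 4)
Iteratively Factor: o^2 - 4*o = (o)*(o - 4)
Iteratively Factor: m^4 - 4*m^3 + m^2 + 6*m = (m)*(m^3 - 4*m^2 + m + 6) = m*(m - 2)*(m^2 - 2*m - 3) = m*(m - 2)*(m + 1)*(m - 3)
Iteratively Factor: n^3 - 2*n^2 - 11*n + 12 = (n - 4)*(n^2 + 2*n - 3) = (n - 4)*(n - 1)*(n + 3)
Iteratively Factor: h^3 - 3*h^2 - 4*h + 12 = (h - 3)*(h^2 - 4) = (h - 3)*(h + 2)*(h - 2)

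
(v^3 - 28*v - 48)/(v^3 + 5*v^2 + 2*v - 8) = (v - 6)/(v - 1)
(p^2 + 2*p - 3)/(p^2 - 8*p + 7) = (p + 3)/(p - 7)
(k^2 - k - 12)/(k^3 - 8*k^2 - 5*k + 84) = 1/(k - 7)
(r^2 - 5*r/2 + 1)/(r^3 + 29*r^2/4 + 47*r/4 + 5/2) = 2*(2*r^2 - 5*r + 2)/(4*r^3 + 29*r^2 + 47*r + 10)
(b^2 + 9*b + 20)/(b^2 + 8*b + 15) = (b + 4)/(b + 3)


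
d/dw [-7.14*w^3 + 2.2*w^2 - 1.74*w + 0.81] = -21.42*w^2 + 4.4*w - 1.74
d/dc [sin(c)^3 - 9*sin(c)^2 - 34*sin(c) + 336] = (3*sin(c)^2 - 18*sin(c) - 34)*cos(c)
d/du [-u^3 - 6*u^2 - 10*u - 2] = -3*u^2 - 12*u - 10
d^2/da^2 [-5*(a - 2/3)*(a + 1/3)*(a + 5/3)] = -30*a - 40/3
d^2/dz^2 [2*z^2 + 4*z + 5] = 4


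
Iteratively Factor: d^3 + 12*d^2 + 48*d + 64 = (d + 4)*(d^2 + 8*d + 16) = (d + 4)^2*(d + 4)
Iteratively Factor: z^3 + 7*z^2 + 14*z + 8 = (z + 4)*(z^2 + 3*z + 2) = (z + 1)*(z + 4)*(z + 2)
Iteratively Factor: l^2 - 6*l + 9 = (l - 3)*(l - 3)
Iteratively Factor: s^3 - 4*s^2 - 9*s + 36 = (s + 3)*(s^2 - 7*s + 12) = (s - 4)*(s + 3)*(s - 3)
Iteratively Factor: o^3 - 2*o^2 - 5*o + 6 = (o - 1)*(o^2 - o - 6) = (o - 1)*(o + 2)*(o - 3)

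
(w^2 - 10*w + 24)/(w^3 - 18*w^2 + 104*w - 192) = 1/(w - 8)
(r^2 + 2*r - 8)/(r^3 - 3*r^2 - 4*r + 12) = (r + 4)/(r^2 - r - 6)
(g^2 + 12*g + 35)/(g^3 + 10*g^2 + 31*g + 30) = (g + 7)/(g^2 + 5*g + 6)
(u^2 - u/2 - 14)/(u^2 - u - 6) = (-u^2 + u/2 + 14)/(-u^2 + u + 6)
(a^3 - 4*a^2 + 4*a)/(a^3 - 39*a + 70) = a*(a - 2)/(a^2 + 2*a - 35)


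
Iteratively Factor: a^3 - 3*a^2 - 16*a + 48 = (a - 4)*(a^2 + a - 12) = (a - 4)*(a + 4)*(a - 3)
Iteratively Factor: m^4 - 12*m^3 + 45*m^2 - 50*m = (m - 2)*(m^3 - 10*m^2 + 25*m) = m*(m - 2)*(m^2 - 10*m + 25) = m*(m - 5)*(m - 2)*(m - 5)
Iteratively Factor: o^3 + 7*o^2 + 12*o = (o + 4)*(o^2 + 3*o) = (o + 3)*(o + 4)*(o)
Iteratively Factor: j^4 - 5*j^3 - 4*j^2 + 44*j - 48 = (j + 3)*(j^3 - 8*j^2 + 20*j - 16) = (j - 4)*(j + 3)*(j^2 - 4*j + 4) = (j - 4)*(j - 2)*(j + 3)*(j - 2)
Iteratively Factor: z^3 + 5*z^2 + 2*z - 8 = (z - 1)*(z^2 + 6*z + 8) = (z - 1)*(z + 4)*(z + 2)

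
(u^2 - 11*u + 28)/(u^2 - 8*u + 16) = (u - 7)/(u - 4)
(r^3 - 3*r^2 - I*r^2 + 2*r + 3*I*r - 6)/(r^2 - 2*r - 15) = (r^3 - r^2*(3 + I) + r*(2 + 3*I) - 6)/(r^2 - 2*r - 15)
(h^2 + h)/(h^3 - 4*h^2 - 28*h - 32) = h*(h + 1)/(h^3 - 4*h^2 - 28*h - 32)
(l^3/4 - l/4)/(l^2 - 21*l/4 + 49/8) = 2*l*(l^2 - 1)/(8*l^2 - 42*l + 49)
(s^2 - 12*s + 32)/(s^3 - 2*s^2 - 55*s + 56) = (s - 4)/(s^2 + 6*s - 7)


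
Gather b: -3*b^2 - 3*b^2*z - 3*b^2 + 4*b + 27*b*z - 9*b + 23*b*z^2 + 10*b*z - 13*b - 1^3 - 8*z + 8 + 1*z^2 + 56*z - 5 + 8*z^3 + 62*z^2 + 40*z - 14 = b^2*(-3*z - 6) + b*(23*z^2 + 37*z - 18) + 8*z^3 + 63*z^2 + 88*z - 12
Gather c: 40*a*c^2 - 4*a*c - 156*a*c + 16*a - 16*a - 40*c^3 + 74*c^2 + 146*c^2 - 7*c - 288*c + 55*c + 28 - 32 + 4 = -40*c^3 + c^2*(40*a + 220) + c*(-160*a - 240)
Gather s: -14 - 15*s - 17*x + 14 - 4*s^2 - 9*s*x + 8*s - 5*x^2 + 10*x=-4*s^2 + s*(-9*x - 7) - 5*x^2 - 7*x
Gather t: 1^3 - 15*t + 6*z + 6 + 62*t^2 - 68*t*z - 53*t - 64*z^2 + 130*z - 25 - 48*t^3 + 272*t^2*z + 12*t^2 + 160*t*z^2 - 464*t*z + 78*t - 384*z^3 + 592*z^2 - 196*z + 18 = -48*t^3 + t^2*(272*z + 74) + t*(160*z^2 - 532*z + 10) - 384*z^3 + 528*z^2 - 60*z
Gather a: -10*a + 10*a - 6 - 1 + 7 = 0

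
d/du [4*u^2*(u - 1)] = 4*u*(3*u - 2)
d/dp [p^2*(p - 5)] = p*(3*p - 10)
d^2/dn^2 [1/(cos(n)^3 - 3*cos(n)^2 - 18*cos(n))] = 3*(-6*(sin(n)^2 + 2*cos(n) + 5)^2*sin(n)^2 + (sin(n)^2 + 3*cos(n) + 17)*(-23*cos(n) - 8*cos(2*n) + 3*cos(3*n))*cos(n)/4)/((sin(n)^2 + 3*cos(n) + 17)^3*cos(n)^3)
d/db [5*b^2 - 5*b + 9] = 10*b - 5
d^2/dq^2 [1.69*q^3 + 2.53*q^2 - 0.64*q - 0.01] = 10.14*q + 5.06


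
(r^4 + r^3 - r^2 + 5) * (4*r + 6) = 4*r^5 + 10*r^4 + 2*r^3 - 6*r^2 + 20*r + 30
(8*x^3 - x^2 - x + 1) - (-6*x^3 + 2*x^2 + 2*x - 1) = 14*x^3 - 3*x^2 - 3*x + 2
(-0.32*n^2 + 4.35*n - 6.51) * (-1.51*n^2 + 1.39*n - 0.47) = 0.4832*n^4 - 7.0133*n^3 + 16.027*n^2 - 11.0934*n + 3.0597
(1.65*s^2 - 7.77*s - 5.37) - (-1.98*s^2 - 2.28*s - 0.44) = 3.63*s^2 - 5.49*s - 4.93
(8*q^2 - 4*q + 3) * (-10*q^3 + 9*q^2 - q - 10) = -80*q^5 + 112*q^4 - 74*q^3 - 49*q^2 + 37*q - 30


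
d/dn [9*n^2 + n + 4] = 18*n + 1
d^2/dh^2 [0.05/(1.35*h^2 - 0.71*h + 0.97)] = (-0.18225*h^2 + 0.09585*h + 0.05*(2.7*h - 0.71)*(5.4*h - 1.42) - 0.13095)/(1.35*h^2 - 0.71*h + 0.97)^3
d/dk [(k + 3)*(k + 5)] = 2*k + 8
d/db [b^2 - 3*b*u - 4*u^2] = 2*b - 3*u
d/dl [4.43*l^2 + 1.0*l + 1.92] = 8.86*l + 1.0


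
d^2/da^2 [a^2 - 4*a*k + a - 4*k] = 2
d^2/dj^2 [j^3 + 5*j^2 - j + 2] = 6*j + 10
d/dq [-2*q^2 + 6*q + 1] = 6 - 4*q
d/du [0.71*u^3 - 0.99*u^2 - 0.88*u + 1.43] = 2.13*u^2 - 1.98*u - 0.88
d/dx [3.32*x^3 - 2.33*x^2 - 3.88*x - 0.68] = 9.96*x^2 - 4.66*x - 3.88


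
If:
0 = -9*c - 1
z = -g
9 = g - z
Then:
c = -1/9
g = 9/2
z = -9/2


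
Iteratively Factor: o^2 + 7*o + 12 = (o + 3)*(o + 4)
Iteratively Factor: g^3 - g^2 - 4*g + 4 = (g + 2)*(g^2 - 3*g + 2) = (g - 1)*(g + 2)*(g - 2)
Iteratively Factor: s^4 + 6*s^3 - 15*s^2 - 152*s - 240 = (s + 4)*(s^3 + 2*s^2 - 23*s - 60) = (s - 5)*(s + 4)*(s^2 + 7*s + 12) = (s - 5)*(s + 4)^2*(s + 3)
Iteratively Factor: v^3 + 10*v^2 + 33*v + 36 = (v + 4)*(v^2 + 6*v + 9) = (v + 3)*(v + 4)*(v + 3)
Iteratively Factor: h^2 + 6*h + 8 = (h + 4)*(h + 2)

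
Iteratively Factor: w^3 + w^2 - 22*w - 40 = (w - 5)*(w^2 + 6*w + 8) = (w - 5)*(w + 4)*(w + 2)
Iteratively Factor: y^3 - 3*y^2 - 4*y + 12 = (y - 2)*(y^2 - y - 6) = (y - 2)*(y + 2)*(y - 3)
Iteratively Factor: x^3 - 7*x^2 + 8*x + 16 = (x + 1)*(x^2 - 8*x + 16) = (x - 4)*(x + 1)*(x - 4)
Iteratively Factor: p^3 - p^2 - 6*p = (p)*(p^2 - p - 6) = p*(p - 3)*(p + 2)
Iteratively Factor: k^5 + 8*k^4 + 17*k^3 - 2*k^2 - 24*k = (k)*(k^4 + 8*k^3 + 17*k^2 - 2*k - 24) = k*(k + 4)*(k^3 + 4*k^2 + k - 6) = k*(k - 1)*(k + 4)*(k^2 + 5*k + 6) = k*(k - 1)*(k + 2)*(k + 4)*(k + 3)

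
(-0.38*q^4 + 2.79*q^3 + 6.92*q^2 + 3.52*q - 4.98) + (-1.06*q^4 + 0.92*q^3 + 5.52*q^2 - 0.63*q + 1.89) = -1.44*q^4 + 3.71*q^3 + 12.44*q^2 + 2.89*q - 3.09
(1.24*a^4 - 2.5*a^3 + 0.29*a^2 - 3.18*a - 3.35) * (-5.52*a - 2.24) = -6.8448*a^5 + 11.0224*a^4 + 3.9992*a^3 + 16.904*a^2 + 25.6152*a + 7.504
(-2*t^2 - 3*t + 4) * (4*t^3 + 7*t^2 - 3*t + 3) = -8*t^5 - 26*t^4 + t^3 + 31*t^2 - 21*t + 12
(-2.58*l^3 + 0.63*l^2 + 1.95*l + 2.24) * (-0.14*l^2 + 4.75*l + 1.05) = 0.3612*l^5 - 12.3432*l^4 + 0.0105000000000001*l^3 + 9.6104*l^2 + 12.6875*l + 2.352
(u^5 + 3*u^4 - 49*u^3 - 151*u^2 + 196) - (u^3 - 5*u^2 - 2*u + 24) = u^5 + 3*u^4 - 50*u^3 - 146*u^2 + 2*u + 172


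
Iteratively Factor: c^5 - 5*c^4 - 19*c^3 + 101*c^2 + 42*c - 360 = (c - 3)*(c^4 - 2*c^3 - 25*c^2 + 26*c + 120) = (c - 3)*(c + 4)*(c^3 - 6*c^2 - c + 30) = (c - 3)^2*(c + 4)*(c^2 - 3*c - 10) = (c - 3)^2*(c + 2)*(c + 4)*(c - 5)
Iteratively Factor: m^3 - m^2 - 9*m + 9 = (m - 1)*(m^2 - 9) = (m - 3)*(m - 1)*(m + 3)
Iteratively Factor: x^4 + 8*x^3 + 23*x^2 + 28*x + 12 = (x + 2)*(x^3 + 6*x^2 + 11*x + 6) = (x + 1)*(x + 2)*(x^2 + 5*x + 6) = (x + 1)*(x + 2)^2*(x + 3)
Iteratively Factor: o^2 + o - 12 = (o - 3)*(o + 4)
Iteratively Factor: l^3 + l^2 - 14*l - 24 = (l + 3)*(l^2 - 2*l - 8) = (l + 2)*(l + 3)*(l - 4)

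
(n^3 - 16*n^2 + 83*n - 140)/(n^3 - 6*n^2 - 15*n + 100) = (n^2 - 11*n + 28)/(n^2 - n - 20)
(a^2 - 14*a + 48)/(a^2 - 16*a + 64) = (a - 6)/(a - 8)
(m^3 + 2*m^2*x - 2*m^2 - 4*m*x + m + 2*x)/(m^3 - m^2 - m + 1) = (m + 2*x)/(m + 1)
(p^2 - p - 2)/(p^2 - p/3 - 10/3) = 3*(p + 1)/(3*p + 5)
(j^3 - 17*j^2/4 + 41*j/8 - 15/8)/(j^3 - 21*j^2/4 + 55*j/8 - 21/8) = (2*j - 5)/(2*j - 7)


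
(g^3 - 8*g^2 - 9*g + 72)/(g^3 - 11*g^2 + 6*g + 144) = (g - 3)/(g - 6)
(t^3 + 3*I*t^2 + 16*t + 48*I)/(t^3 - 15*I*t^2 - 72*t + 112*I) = (t^2 + 7*I*t - 12)/(t^2 - 11*I*t - 28)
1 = 1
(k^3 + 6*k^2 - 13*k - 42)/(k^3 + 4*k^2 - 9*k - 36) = (k^2 + 9*k + 14)/(k^2 + 7*k + 12)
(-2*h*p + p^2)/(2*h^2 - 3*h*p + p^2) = p/(-h + p)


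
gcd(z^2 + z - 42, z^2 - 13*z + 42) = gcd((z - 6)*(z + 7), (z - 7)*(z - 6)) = z - 6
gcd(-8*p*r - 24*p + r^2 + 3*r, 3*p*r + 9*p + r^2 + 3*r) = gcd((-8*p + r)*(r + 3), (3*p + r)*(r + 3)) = r + 3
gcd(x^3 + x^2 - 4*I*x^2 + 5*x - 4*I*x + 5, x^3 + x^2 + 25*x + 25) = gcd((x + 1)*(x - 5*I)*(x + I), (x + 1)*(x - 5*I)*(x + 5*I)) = x^2 + x*(1 - 5*I) - 5*I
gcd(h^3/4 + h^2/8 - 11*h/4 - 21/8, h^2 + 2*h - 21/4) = 1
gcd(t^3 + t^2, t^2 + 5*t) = t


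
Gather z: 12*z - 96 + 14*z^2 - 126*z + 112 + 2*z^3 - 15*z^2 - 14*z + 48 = 2*z^3 - z^2 - 128*z + 64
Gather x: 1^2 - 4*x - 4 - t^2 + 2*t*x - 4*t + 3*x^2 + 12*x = -t^2 - 4*t + 3*x^2 + x*(2*t + 8) - 3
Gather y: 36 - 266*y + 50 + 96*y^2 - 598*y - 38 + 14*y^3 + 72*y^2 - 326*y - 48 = 14*y^3 + 168*y^2 - 1190*y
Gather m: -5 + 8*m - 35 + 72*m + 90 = 80*m + 50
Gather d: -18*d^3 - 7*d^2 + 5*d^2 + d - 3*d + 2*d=-18*d^3 - 2*d^2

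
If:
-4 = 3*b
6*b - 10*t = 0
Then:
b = -4/3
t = -4/5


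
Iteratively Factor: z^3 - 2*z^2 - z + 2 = (z - 1)*(z^2 - z - 2) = (z - 1)*(z + 1)*(z - 2)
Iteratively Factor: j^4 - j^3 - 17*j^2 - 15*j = (j - 5)*(j^3 + 4*j^2 + 3*j) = (j - 5)*(j + 1)*(j^2 + 3*j) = j*(j - 5)*(j + 1)*(j + 3)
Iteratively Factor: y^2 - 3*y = (y - 3)*(y)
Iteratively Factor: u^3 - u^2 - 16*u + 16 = (u - 4)*(u^2 + 3*u - 4) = (u - 4)*(u - 1)*(u + 4)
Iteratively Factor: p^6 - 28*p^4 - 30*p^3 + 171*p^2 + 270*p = (p + 3)*(p^5 - 3*p^4 - 19*p^3 + 27*p^2 + 90*p) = (p + 2)*(p + 3)*(p^4 - 5*p^3 - 9*p^2 + 45*p) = (p + 2)*(p + 3)^2*(p^3 - 8*p^2 + 15*p) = p*(p + 2)*(p + 3)^2*(p^2 - 8*p + 15) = p*(p - 5)*(p + 2)*(p + 3)^2*(p - 3)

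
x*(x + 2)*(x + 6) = x^3 + 8*x^2 + 12*x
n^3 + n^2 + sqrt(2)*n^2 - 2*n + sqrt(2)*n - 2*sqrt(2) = (n - 1)*(n + 2)*(n + sqrt(2))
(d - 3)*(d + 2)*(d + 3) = d^3 + 2*d^2 - 9*d - 18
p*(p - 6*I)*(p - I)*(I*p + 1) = I*p^4 + 8*p^3 - 13*I*p^2 - 6*p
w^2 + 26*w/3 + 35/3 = (w + 5/3)*(w + 7)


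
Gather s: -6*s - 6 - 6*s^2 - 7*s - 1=-6*s^2 - 13*s - 7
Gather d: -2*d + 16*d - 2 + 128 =14*d + 126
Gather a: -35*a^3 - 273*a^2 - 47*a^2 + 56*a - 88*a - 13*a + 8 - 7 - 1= -35*a^3 - 320*a^2 - 45*a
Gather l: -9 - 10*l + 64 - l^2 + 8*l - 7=-l^2 - 2*l + 48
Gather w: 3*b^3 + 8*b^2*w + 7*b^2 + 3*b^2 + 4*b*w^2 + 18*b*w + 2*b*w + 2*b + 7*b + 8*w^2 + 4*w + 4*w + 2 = 3*b^3 + 10*b^2 + 9*b + w^2*(4*b + 8) + w*(8*b^2 + 20*b + 8) + 2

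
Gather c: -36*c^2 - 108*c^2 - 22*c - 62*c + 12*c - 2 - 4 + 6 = -144*c^2 - 72*c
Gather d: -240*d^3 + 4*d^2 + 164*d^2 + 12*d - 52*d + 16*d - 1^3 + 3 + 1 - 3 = -240*d^3 + 168*d^2 - 24*d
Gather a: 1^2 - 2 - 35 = -36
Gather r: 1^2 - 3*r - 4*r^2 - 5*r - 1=-4*r^2 - 8*r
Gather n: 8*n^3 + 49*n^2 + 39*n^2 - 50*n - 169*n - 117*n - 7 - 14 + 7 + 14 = 8*n^3 + 88*n^2 - 336*n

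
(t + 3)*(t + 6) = t^2 + 9*t + 18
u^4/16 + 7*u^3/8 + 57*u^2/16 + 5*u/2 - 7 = (u/4 + 1)^2*(u - 1)*(u + 7)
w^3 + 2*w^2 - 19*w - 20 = (w - 4)*(w + 1)*(w + 5)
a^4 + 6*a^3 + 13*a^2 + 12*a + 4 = (a + 1)^2*(a + 2)^2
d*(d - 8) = d^2 - 8*d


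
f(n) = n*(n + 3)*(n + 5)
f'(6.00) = 219.00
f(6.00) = 594.00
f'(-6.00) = 27.00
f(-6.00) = -18.00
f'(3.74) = 116.80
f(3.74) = 220.31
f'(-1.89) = -4.52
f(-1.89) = -6.52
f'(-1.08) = 1.22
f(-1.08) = -8.13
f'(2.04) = 60.12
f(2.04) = 72.38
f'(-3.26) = -5.28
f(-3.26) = 1.47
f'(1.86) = 55.14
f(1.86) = 62.01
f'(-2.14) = -5.50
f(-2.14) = -5.26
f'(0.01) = 15.16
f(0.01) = 0.15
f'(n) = n*(n + 3) + n*(n + 5) + (n + 3)*(n + 5)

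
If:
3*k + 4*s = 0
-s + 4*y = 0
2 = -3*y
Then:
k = 32/9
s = -8/3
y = -2/3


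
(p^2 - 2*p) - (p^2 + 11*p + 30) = -13*p - 30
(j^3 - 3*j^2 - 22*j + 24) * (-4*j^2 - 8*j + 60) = -4*j^5 + 4*j^4 + 172*j^3 - 100*j^2 - 1512*j + 1440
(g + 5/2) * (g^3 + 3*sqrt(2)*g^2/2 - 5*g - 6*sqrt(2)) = g^4 + 3*sqrt(2)*g^3/2 + 5*g^3/2 - 5*g^2 + 15*sqrt(2)*g^2/4 - 25*g/2 - 6*sqrt(2)*g - 15*sqrt(2)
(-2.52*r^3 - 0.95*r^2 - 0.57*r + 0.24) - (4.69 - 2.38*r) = -2.52*r^3 - 0.95*r^2 + 1.81*r - 4.45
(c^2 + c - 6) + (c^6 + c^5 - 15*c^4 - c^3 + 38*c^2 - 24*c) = c^6 + c^5 - 15*c^4 - c^3 + 39*c^2 - 23*c - 6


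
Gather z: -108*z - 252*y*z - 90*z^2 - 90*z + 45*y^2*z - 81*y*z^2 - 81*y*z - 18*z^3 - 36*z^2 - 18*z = -18*z^3 + z^2*(-81*y - 126) + z*(45*y^2 - 333*y - 216)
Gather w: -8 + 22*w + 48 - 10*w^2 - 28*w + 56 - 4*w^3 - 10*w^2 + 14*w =-4*w^3 - 20*w^2 + 8*w + 96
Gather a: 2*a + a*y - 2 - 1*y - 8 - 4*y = a*(y + 2) - 5*y - 10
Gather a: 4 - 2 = 2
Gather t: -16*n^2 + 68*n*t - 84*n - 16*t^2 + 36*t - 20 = -16*n^2 - 84*n - 16*t^2 + t*(68*n + 36) - 20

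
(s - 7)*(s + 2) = s^2 - 5*s - 14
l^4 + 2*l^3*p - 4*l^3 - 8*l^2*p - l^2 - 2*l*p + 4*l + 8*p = (l - 4)*(l - 1)*(l + 1)*(l + 2*p)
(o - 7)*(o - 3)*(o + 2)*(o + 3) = o^4 - 5*o^3 - 23*o^2 + 45*o + 126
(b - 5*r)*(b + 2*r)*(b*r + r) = b^3*r - 3*b^2*r^2 + b^2*r - 10*b*r^3 - 3*b*r^2 - 10*r^3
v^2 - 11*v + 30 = (v - 6)*(v - 5)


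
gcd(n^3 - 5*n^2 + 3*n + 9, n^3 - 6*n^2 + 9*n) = n^2 - 6*n + 9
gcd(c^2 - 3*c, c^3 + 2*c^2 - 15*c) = c^2 - 3*c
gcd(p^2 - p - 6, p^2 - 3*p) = p - 3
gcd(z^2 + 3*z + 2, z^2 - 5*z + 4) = 1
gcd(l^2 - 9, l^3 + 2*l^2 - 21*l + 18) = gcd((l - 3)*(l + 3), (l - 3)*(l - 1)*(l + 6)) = l - 3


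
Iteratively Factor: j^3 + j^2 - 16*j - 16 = (j + 4)*(j^2 - 3*j - 4) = (j + 1)*(j + 4)*(j - 4)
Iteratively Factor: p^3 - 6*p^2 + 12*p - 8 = (p - 2)*(p^2 - 4*p + 4) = (p - 2)^2*(p - 2)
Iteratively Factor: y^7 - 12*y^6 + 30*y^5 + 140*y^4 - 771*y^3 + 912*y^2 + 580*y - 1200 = (y - 2)*(y^6 - 10*y^5 + 10*y^4 + 160*y^3 - 451*y^2 + 10*y + 600) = (y - 2)^2*(y^5 - 8*y^4 - 6*y^3 + 148*y^2 - 155*y - 300) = (y - 2)^2*(y + 1)*(y^4 - 9*y^3 + 3*y^2 + 145*y - 300) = (y - 5)*(y - 2)^2*(y + 1)*(y^3 - 4*y^2 - 17*y + 60) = (y - 5)*(y - 2)^2*(y + 1)*(y + 4)*(y^2 - 8*y + 15) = (y - 5)*(y - 3)*(y - 2)^2*(y + 1)*(y + 4)*(y - 5)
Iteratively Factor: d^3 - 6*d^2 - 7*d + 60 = (d - 5)*(d^2 - d - 12) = (d - 5)*(d - 4)*(d + 3)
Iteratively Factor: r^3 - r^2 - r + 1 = (r - 1)*(r^2 - 1) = (r - 1)^2*(r + 1)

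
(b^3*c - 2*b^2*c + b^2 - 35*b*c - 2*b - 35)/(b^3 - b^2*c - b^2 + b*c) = (b^3*c - 2*b^2*c + b^2 - 35*b*c - 2*b - 35)/(b*(b^2 - b*c - b + c))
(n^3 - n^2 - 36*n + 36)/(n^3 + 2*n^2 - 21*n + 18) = (n - 6)/(n - 3)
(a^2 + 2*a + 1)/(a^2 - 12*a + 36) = (a^2 + 2*a + 1)/(a^2 - 12*a + 36)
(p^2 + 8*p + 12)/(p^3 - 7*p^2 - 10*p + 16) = (p + 6)/(p^2 - 9*p + 8)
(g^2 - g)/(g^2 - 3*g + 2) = g/(g - 2)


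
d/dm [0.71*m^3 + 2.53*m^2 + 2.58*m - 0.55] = 2.13*m^2 + 5.06*m + 2.58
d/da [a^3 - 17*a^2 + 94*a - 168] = 3*a^2 - 34*a + 94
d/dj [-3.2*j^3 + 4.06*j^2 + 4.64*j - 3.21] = -9.6*j^2 + 8.12*j + 4.64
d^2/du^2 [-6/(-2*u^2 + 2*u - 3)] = 24*(-2*u^2 + 2*u + 2*(2*u - 1)^2 - 3)/(2*u^2 - 2*u + 3)^3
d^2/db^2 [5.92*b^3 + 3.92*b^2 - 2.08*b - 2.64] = 35.52*b + 7.84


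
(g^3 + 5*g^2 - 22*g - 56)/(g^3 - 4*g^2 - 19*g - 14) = (g^2 + 3*g - 28)/(g^2 - 6*g - 7)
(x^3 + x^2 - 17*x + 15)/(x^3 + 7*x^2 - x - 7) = (x^2 + 2*x - 15)/(x^2 + 8*x + 7)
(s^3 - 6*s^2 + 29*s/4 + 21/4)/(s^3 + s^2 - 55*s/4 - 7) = (s - 3)/(s + 4)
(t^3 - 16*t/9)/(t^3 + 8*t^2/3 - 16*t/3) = (t + 4/3)/(t + 4)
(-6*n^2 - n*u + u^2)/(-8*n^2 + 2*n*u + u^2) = (-6*n^2 - n*u + u^2)/(-8*n^2 + 2*n*u + u^2)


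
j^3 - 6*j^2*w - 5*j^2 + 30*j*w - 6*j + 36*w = (j - 6)*(j + 1)*(j - 6*w)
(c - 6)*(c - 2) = c^2 - 8*c + 12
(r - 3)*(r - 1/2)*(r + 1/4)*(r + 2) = r^4 - 5*r^3/4 - 47*r^2/8 + 13*r/8 + 3/4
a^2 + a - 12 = (a - 3)*(a + 4)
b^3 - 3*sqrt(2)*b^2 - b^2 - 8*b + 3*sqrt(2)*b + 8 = (b - 1)*(b - 4*sqrt(2))*(b + sqrt(2))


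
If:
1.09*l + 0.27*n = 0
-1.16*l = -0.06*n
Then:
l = 0.00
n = 0.00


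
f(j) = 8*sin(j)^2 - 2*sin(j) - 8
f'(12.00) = -8.93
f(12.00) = -4.62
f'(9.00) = -4.19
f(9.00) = -7.47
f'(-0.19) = -4.93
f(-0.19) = -7.34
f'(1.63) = -0.83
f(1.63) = -2.02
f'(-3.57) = -4.23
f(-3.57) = -7.45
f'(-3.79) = -6.11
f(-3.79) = -6.29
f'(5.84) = -8.01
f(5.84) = -5.67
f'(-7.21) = -8.88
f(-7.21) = -1.28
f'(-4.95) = 3.19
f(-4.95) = -2.39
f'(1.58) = -0.13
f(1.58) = -2.00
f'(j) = 16*sin(j)*cos(j) - 2*cos(j)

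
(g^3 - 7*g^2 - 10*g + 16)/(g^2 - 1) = (g^2 - 6*g - 16)/(g + 1)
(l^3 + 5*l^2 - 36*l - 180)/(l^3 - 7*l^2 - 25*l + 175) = (l^2 - 36)/(l^2 - 12*l + 35)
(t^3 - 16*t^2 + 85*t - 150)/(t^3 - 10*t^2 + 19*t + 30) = (t - 5)/(t + 1)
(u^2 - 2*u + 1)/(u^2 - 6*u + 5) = (u - 1)/(u - 5)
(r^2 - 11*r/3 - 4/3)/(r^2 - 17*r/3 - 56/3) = (-3*r^2 + 11*r + 4)/(-3*r^2 + 17*r + 56)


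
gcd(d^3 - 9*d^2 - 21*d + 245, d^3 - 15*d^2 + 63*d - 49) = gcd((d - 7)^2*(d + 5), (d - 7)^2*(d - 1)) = d^2 - 14*d + 49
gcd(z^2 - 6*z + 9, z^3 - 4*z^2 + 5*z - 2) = 1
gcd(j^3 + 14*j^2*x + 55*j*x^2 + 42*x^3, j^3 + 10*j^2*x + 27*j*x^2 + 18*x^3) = j^2 + 7*j*x + 6*x^2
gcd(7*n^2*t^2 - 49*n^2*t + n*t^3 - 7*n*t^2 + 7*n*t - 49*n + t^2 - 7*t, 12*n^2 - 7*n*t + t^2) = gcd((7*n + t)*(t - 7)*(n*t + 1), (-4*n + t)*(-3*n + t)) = 1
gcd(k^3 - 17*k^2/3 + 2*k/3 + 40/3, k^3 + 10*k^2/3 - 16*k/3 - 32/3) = k^2 - 2*k/3 - 8/3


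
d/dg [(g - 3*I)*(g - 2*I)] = 2*g - 5*I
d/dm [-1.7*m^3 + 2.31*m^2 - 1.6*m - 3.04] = -5.1*m^2 + 4.62*m - 1.6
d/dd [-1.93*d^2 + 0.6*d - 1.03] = 0.6 - 3.86*d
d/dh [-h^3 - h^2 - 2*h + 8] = -3*h^2 - 2*h - 2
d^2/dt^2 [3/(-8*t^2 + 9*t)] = 6*(8*t*(8*t - 9) - (16*t - 9)^2)/(t^3*(8*t - 9)^3)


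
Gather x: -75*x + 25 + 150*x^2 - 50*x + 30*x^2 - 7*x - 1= 180*x^2 - 132*x + 24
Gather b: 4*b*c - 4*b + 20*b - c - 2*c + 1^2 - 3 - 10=b*(4*c + 16) - 3*c - 12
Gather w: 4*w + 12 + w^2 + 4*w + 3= w^2 + 8*w + 15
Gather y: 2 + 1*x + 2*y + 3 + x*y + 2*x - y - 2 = 3*x + y*(x + 1) + 3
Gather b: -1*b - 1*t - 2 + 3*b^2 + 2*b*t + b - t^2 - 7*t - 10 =3*b^2 + 2*b*t - t^2 - 8*t - 12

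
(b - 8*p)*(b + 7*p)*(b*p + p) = b^3*p - b^2*p^2 + b^2*p - 56*b*p^3 - b*p^2 - 56*p^3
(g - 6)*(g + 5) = g^2 - g - 30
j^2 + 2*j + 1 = (j + 1)^2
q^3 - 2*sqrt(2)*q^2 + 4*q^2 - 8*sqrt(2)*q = q*(q + 4)*(q - 2*sqrt(2))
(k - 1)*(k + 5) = k^2 + 4*k - 5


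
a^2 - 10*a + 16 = (a - 8)*(a - 2)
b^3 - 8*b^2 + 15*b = b*(b - 5)*(b - 3)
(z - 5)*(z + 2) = z^2 - 3*z - 10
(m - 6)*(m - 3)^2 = m^3 - 12*m^2 + 45*m - 54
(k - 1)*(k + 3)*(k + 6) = k^3 + 8*k^2 + 9*k - 18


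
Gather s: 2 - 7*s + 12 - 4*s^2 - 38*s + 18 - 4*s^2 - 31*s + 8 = -8*s^2 - 76*s + 40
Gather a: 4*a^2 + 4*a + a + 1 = 4*a^2 + 5*a + 1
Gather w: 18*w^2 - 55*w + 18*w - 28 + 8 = 18*w^2 - 37*w - 20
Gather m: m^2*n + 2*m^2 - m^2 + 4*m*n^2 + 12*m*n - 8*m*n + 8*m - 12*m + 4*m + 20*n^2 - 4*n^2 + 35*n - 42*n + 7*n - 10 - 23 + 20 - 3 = m^2*(n + 1) + m*(4*n^2 + 4*n) + 16*n^2 - 16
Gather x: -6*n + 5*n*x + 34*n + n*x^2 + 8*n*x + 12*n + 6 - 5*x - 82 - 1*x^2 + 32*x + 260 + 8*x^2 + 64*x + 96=40*n + x^2*(n + 7) + x*(13*n + 91) + 280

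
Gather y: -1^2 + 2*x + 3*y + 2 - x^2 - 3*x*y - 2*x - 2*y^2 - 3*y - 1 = -x^2 - 3*x*y - 2*y^2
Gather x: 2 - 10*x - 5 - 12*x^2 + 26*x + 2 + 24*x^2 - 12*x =12*x^2 + 4*x - 1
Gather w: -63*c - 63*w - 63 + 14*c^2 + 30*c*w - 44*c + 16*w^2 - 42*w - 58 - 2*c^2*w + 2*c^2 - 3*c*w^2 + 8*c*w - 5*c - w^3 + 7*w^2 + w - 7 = 16*c^2 - 112*c - w^3 + w^2*(23 - 3*c) + w*(-2*c^2 + 38*c - 104) - 128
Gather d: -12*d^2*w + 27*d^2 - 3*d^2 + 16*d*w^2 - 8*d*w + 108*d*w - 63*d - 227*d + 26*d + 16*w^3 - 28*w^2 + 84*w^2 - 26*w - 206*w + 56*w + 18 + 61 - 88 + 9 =d^2*(24 - 12*w) + d*(16*w^2 + 100*w - 264) + 16*w^3 + 56*w^2 - 176*w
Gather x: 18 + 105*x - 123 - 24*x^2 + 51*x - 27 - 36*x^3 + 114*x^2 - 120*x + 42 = -36*x^3 + 90*x^2 + 36*x - 90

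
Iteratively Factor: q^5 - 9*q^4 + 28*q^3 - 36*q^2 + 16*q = (q)*(q^4 - 9*q^3 + 28*q^2 - 36*q + 16) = q*(q - 1)*(q^3 - 8*q^2 + 20*q - 16) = q*(q - 2)*(q - 1)*(q^2 - 6*q + 8) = q*(q - 2)^2*(q - 1)*(q - 4)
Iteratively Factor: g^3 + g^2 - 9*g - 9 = (g + 3)*(g^2 - 2*g - 3) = (g + 1)*(g + 3)*(g - 3)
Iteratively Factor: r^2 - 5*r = (r)*(r - 5)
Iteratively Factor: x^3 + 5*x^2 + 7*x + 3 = (x + 3)*(x^2 + 2*x + 1) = (x + 1)*(x + 3)*(x + 1)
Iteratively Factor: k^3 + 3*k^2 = (k)*(k^2 + 3*k) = k*(k + 3)*(k)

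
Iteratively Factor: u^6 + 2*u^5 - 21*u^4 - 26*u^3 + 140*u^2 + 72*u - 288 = (u + 3)*(u^5 - u^4 - 18*u^3 + 28*u^2 + 56*u - 96) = (u + 2)*(u + 3)*(u^4 - 3*u^3 - 12*u^2 + 52*u - 48) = (u - 2)*(u + 2)*(u + 3)*(u^3 - u^2 - 14*u + 24) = (u - 2)*(u + 2)*(u + 3)*(u + 4)*(u^2 - 5*u + 6) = (u - 3)*(u - 2)*(u + 2)*(u + 3)*(u + 4)*(u - 2)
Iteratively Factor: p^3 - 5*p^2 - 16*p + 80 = (p - 5)*(p^2 - 16) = (p - 5)*(p - 4)*(p + 4)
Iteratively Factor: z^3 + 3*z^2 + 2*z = (z + 1)*(z^2 + 2*z) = z*(z + 1)*(z + 2)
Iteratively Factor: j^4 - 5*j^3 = (j)*(j^3 - 5*j^2) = j*(j - 5)*(j^2) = j^2*(j - 5)*(j)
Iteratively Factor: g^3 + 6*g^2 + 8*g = (g)*(g^2 + 6*g + 8) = g*(g + 4)*(g + 2)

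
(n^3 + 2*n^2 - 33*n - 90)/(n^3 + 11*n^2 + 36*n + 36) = (n^2 - n - 30)/(n^2 + 8*n + 12)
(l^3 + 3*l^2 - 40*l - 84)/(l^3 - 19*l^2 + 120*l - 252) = (l^2 + 9*l + 14)/(l^2 - 13*l + 42)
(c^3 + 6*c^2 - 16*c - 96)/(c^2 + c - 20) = (c^2 + 10*c + 24)/(c + 5)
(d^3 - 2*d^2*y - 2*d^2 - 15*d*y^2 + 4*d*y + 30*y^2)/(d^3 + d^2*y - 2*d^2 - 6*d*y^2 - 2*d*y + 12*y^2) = (-d + 5*y)/(-d + 2*y)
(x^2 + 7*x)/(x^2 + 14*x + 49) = x/(x + 7)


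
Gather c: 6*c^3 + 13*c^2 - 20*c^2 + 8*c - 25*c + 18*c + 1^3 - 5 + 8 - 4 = 6*c^3 - 7*c^2 + c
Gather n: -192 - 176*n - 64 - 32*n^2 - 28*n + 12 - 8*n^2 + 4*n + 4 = -40*n^2 - 200*n - 240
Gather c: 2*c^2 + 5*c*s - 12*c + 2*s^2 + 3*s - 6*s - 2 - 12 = 2*c^2 + c*(5*s - 12) + 2*s^2 - 3*s - 14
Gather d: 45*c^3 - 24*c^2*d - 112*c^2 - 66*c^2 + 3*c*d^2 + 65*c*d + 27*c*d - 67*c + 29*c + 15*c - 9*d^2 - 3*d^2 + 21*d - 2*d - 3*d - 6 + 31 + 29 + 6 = 45*c^3 - 178*c^2 - 23*c + d^2*(3*c - 12) + d*(-24*c^2 + 92*c + 16) + 60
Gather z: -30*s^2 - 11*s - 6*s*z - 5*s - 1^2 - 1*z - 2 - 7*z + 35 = -30*s^2 - 16*s + z*(-6*s - 8) + 32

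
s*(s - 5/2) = s^2 - 5*s/2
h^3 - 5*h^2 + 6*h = h*(h - 3)*(h - 2)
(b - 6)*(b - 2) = b^2 - 8*b + 12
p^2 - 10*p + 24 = (p - 6)*(p - 4)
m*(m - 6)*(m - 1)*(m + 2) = m^4 - 5*m^3 - 8*m^2 + 12*m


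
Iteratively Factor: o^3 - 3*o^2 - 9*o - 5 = (o + 1)*(o^2 - 4*o - 5) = (o - 5)*(o + 1)*(o + 1)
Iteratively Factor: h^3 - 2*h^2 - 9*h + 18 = (h - 3)*(h^2 + h - 6) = (h - 3)*(h + 3)*(h - 2)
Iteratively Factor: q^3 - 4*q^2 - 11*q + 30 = (q - 2)*(q^2 - 2*q - 15) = (q - 5)*(q - 2)*(q + 3)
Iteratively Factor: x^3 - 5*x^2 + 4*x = (x - 4)*(x^2 - x) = (x - 4)*(x - 1)*(x)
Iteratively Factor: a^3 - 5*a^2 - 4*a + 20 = (a + 2)*(a^2 - 7*a + 10) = (a - 5)*(a + 2)*(a - 2)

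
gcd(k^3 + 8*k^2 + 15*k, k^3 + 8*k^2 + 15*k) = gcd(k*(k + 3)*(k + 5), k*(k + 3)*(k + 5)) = k^3 + 8*k^2 + 15*k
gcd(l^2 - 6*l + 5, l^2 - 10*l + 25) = l - 5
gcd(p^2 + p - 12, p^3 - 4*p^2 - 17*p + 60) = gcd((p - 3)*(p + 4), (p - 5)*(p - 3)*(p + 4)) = p^2 + p - 12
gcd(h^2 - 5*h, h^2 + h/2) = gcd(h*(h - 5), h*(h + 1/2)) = h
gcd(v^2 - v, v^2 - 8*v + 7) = v - 1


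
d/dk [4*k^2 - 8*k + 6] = 8*k - 8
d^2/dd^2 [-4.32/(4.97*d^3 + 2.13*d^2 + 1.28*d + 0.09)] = ((128.8224*d + 18.4032)*(4.97*d^3 + 2.13*d^2 + 1.28*d + 0.09) - 4.32*(14.91*d^2 + 4.26*d + 1.28)*(29.82*d^2 + 8.52*d + 2.56))/(4.97*d^3 + 2.13*d^2 + 1.28*d + 0.09)^3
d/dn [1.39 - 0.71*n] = -0.710000000000000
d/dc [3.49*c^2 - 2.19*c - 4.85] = 6.98*c - 2.19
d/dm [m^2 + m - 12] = 2*m + 1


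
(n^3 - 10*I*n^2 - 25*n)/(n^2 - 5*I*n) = n - 5*I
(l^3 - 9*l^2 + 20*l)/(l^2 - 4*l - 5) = l*(l - 4)/(l + 1)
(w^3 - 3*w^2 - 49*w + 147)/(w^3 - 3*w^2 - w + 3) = (w^2 - 49)/(w^2 - 1)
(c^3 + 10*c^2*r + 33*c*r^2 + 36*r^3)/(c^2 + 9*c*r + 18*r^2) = (c^2 + 7*c*r + 12*r^2)/(c + 6*r)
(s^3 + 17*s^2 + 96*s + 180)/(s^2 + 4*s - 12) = (s^2 + 11*s + 30)/(s - 2)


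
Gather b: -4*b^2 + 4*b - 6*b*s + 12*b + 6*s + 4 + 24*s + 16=-4*b^2 + b*(16 - 6*s) + 30*s + 20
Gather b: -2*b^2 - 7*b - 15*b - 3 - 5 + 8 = -2*b^2 - 22*b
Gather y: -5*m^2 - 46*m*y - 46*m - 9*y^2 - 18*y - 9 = -5*m^2 - 46*m - 9*y^2 + y*(-46*m - 18) - 9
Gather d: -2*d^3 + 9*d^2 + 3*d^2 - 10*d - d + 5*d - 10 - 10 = -2*d^3 + 12*d^2 - 6*d - 20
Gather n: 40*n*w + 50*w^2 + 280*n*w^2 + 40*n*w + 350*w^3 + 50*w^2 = n*(280*w^2 + 80*w) + 350*w^3 + 100*w^2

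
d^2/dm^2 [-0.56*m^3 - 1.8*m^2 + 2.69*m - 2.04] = -3.36*m - 3.6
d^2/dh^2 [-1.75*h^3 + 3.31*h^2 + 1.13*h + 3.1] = 6.62 - 10.5*h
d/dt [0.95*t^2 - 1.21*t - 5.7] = 1.9*t - 1.21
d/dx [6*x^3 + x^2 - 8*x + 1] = 18*x^2 + 2*x - 8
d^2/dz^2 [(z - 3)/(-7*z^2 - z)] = 2*(-49*z^3 + 441*z^2 + 63*z + 3)/(z^3*(343*z^3 + 147*z^2 + 21*z + 1))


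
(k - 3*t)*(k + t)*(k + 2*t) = k^3 - 7*k*t^2 - 6*t^3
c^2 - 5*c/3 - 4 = (c - 3)*(c + 4/3)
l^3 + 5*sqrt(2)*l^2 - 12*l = l*(l - sqrt(2))*(l + 6*sqrt(2))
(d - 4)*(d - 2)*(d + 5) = d^3 - d^2 - 22*d + 40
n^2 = n^2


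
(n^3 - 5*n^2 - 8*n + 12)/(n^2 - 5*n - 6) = (n^2 + n - 2)/(n + 1)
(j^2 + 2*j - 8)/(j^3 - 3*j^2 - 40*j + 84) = (j + 4)/(j^2 - j - 42)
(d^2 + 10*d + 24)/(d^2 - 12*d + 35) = (d^2 + 10*d + 24)/(d^2 - 12*d + 35)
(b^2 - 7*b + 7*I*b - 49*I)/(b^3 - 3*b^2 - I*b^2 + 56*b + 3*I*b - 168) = (b - 7)/(b^2 - b*(3 + 8*I) + 24*I)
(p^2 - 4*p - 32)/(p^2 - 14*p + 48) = (p + 4)/(p - 6)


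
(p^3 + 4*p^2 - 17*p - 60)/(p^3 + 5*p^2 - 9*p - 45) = (p - 4)/(p - 3)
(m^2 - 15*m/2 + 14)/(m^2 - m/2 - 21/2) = (m - 4)/(m + 3)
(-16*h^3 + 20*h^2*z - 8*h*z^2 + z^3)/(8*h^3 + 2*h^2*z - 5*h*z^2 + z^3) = (-2*h + z)/(h + z)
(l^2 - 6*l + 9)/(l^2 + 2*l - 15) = (l - 3)/(l + 5)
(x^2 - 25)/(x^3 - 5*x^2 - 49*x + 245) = (x + 5)/(x^2 - 49)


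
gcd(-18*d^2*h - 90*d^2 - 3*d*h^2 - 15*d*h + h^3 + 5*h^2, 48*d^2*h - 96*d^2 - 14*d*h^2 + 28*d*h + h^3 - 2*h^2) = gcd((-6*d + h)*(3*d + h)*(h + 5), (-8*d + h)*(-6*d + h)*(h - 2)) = 6*d - h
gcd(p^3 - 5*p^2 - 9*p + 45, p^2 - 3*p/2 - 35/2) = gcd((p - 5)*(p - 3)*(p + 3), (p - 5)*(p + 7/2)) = p - 5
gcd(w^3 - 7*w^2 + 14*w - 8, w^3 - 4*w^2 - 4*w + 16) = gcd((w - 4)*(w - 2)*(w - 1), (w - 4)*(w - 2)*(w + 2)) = w^2 - 6*w + 8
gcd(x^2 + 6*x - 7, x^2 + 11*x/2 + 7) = 1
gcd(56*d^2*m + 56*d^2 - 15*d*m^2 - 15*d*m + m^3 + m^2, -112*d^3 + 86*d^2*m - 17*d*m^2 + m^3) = 56*d^2 - 15*d*m + m^2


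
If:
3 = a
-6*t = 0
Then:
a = 3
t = 0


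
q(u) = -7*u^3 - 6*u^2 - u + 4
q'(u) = -21*u^2 - 12*u - 1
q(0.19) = 3.55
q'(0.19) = -4.04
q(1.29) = -22.30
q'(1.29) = -51.43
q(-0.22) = 4.00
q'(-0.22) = 0.62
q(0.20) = 3.50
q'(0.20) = -4.24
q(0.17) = 3.62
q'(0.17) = -3.65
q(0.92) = -7.45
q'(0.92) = -29.81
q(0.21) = 3.46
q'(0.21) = -4.45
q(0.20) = 3.50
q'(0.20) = -4.24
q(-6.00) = 1306.00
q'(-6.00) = -685.00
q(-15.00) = 22294.00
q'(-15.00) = -4546.00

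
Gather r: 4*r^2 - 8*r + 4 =4*r^2 - 8*r + 4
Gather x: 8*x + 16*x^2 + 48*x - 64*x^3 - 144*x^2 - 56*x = -64*x^3 - 128*x^2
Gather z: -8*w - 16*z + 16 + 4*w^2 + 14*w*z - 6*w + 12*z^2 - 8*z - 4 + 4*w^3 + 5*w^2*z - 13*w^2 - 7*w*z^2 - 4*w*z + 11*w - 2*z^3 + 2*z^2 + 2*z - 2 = 4*w^3 - 9*w^2 - 3*w - 2*z^3 + z^2*(14 - 7*w) + z*(5*w^2 + 10*w - 22) + 10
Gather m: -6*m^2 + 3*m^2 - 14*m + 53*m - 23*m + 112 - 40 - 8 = -3*m^2 + 16*m + 64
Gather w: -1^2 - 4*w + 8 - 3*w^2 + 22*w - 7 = -3*w^2 + 18*w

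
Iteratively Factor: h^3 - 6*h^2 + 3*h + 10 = (h + 1)*(h^2 - 7*h + 10) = (h - 2)*(h + 1)*(h - 5)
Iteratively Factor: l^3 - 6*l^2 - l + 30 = (l - 5)*(l^2 - l - 6) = (l - 5)*(l + 2)*(l - 3)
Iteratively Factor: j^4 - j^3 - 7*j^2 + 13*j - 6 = (j + 3)*(j^3 - 4*j^2 + 5*j - 2) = (j - 2)*(j + 3)*(j^2 - 2*j + 1) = (j - 2)*(j - 1)*(j + 3)*(j - 1)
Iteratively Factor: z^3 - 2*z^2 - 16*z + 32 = (z + 4)*(z^2 - 6*z + 8) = (z - 4)*(z + 4)*(z - 2)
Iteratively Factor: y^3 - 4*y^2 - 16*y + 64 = (y - 4)*(y^2 - 16) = (y - 4)*(y + 4)*(y - 4)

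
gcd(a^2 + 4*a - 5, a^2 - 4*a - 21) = 1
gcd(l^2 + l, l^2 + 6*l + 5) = l + 1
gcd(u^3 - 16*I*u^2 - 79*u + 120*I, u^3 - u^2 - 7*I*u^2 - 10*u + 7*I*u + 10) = u - 5*I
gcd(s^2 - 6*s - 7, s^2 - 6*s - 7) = s^2 - 6*s - 7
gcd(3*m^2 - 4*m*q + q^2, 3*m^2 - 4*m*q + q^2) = 3*m^2 - 4*m*q + q^2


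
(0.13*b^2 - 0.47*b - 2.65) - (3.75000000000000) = 0.13*b^2 - 0.47*b - 6.4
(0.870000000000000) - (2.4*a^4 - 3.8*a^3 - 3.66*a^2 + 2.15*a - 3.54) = -2.4*a^4 + 3.8*a^3 + 3.66*a^2 - 2.15*a + 4.41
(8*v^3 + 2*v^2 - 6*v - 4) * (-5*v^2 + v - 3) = -40*v^5 - 2*v^4 + 8*v^3 + 8*v^2 + 14*v + 12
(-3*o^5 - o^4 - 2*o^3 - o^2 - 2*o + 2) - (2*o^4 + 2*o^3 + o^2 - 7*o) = -3*o^5 - 3*o^4 - 4*o^3 - 2*o^2 + 5*o + 2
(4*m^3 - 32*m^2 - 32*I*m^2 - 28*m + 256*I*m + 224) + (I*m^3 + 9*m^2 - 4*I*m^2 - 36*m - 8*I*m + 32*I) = 4*m^3 + I*m^3 - 23*m^2 - 36*I*m^2 - 64*m + 248*I*m + 224 + 32*I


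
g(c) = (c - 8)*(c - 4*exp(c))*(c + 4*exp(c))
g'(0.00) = 240.00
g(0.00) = 128.00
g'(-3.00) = 75.83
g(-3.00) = -98.56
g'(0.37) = 472.70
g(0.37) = 254.83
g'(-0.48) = 106.15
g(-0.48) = 50.00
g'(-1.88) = 47.67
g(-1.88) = -31.24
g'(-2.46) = 59.84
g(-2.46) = -62.08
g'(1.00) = 1523.92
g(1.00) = 820.57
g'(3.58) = 161411.28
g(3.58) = 90953.69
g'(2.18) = 13301.87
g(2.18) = 7259.65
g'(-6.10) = 209.23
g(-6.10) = -524.66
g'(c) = (1 - 4*exp(c))*(c - 8)*(c + 4*exp(c)) + (c - 8)*(c - 4*exp(c))*(4*exp(c) + 1) + (c - 4*exp(c))*(c + 4*exp(c))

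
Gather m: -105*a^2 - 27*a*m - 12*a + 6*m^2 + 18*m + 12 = -105*a^2 - 12*a + 6*m^2 + m*(18 - 27*a) + 12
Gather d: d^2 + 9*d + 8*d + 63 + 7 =d^2 + 17*d + 70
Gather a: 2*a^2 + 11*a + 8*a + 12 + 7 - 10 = 2*a^2 + 19*a + 9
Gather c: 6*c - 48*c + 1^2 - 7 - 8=-42*c - 14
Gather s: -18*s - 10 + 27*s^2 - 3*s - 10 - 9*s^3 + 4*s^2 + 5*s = -9*s^3 + 31*s^2 - 16*s - 20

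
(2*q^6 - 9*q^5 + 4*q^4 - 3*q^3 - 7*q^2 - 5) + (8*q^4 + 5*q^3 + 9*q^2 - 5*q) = 2*q^6 - 9*q^5 + 12*q^4 + 2*q^3 + 2*q^2 - 5*q - 5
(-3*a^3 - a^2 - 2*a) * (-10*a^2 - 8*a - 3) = 30*a^5 + 34*a^4 + 37*a^3 + 19*a^2 + 6*a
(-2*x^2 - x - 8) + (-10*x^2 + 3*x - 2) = -12*x^2 + 2*x - 10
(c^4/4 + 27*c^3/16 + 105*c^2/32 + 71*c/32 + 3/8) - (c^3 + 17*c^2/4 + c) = c^4/4 + 11*c^3/16 - 31*c^2/32 + 39*c/32 + 3/8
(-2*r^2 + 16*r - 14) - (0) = -2*r^2 + 16*r - 14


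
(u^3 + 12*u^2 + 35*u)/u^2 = u + 12 + 35/u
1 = 1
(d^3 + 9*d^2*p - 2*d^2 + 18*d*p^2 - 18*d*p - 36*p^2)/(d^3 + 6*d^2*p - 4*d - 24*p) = (d + 3*p)/(d + 2)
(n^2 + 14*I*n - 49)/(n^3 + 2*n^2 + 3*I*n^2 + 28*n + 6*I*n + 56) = (n + 7*I)/(n^2 + n*(2 - 4*I) - 8*I)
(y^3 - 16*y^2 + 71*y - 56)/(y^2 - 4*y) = (y^3 - 16*y^2 + 71*y - 56)/(y*(y - 4))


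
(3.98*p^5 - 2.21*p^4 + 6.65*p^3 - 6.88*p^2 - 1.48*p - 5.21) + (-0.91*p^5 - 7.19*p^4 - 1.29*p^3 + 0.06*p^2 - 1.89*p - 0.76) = 3.07*p^5 - 9.4*p^4 + 5.36*p^3 - 6.82*p^2 - 3.37*p - 5.97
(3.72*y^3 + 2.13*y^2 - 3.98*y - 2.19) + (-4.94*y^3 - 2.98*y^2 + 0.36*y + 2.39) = -1.22*y^3 - 0.85*y^2 - 3.62*y + 0.2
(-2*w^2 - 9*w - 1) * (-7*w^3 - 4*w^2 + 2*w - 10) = 14*w^5 + 71*w^4 + 39*w^3 + 6*w^2 + 88*w + 10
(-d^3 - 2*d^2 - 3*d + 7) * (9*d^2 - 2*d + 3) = -9*d^5 - 16*d^4 - 26*d^3 + 63*d^2 - 23*d + 21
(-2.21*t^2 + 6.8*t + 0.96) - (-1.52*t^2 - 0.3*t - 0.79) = -0.69*t^2 + 7.1*t + 1.75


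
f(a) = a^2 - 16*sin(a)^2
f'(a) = 2*a - 32*sin(a)*cos(a)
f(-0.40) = -2.27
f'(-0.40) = 10.68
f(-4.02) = 6.68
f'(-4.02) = 7.68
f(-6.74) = 42.31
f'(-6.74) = -0.81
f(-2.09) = -7.69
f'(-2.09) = -17.97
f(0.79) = -7.45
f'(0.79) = -14.42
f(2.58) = 2.12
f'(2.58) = 19.58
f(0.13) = -0.25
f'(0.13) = -3.85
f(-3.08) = 9.43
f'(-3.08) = -8.13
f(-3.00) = 8.68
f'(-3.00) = -10.47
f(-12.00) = 139.39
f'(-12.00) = -38.49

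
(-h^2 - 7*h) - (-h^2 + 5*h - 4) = 4 - 12*h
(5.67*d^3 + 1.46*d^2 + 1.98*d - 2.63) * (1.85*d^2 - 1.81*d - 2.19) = 10.4895*d^5 - 7.5617*d^4 - 11.3969*d^3 - 11.6467*d^2 + 0.4241*d + 5.7597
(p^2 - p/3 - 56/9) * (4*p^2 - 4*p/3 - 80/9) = 4*p^4 - 8*p^3/3 - 100*p^2/3 + 304*p/27 + 4480/81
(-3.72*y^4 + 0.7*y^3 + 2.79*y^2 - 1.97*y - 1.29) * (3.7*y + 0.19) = -13.764*y^5 + 1.8832*y^4 + 10.456*y^3 - 6.7589*y^2 - 5.1473*y - 0.2451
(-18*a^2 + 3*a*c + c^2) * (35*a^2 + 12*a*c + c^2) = -630*a^4 - 111*a^3*c + 53*a^2*c^2 + 15*a*c^3 + c^4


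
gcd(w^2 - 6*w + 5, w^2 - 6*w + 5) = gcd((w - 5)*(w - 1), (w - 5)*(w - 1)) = w^2 - 6*w + 5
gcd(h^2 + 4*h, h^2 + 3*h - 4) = h + 4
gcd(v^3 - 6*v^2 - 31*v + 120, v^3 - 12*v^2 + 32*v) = v - 8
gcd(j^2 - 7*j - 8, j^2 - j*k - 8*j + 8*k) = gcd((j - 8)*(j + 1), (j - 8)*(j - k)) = j - 8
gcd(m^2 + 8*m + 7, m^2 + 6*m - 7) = m + 7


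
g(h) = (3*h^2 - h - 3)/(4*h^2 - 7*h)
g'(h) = (7 - 8*h)*(3*h^2 - h - 3)/(4*h^2 - 7*h)^2 + (6*h - 1)/(4*h^2 - 7*h) = (-17*h^2 + 24*h - 21)/(h^2*(16*h^2 - 56*h + 49))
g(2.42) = 1.87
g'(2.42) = -1.49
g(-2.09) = 0.38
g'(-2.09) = -0.14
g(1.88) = 5.85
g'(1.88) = -37.63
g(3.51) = 1.23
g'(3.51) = -0.24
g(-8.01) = 0.63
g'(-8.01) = -0.01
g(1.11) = 0.15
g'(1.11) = -1.90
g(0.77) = 0.66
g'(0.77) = -1.38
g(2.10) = 2.77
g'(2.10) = -5.27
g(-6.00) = 0.60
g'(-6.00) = -0.02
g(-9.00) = 0.64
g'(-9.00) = -0.01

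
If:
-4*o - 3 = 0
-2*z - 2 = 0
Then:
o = -3/4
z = -1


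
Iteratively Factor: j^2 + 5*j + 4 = (j + 1)*(j + 4)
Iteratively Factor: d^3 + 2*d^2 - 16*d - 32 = (d + 4)*(d^2 - 2*d - 8) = (d - 4)*(d + 4)*(d + 2)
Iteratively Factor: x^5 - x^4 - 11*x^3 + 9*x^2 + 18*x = (x)*(x^4 - x^3 - 11*x^2 + 9*x + 18) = x*(x - 3)*(x^3 + 2*x^2 - 5*x - 6) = x*(x - 3)*(x + 1)*(x^2 + x - 6) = x*(x - 3)*(x - 2)*(x + 1)*(x + 3)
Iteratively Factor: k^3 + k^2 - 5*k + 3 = (k - 1)*(k^2 + 2*k - 3) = (k - 1)*(k + 3)*(k - 1)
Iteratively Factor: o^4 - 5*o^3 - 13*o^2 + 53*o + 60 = (o - 4)*(o^3 - o^2 - 17*o - 15) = (o - 5)*(o - 4)*(o^2 + 4*o + 3) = (o - 5)*(o - 4)*(o + 3)*(o + 1)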